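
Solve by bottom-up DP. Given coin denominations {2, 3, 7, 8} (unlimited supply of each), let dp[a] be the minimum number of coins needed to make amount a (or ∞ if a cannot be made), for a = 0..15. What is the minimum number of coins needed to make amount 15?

 a  0  1  2  3  4  5  6  7  8  9 10 11 12 13 14 15
dp  0  -  1  1  2  2  2  1  1  2  2  2  3  3  2  2
(- denotes ∞ / unreachable)

2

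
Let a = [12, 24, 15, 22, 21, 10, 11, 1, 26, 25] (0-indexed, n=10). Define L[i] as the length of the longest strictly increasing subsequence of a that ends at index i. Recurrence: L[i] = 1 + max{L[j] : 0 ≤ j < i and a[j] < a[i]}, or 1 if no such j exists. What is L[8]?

4

   i    0    1    2    3    4    5    6    7    8    9
a[i]   12   24   15   22   21   10   11    1   26   25
L[i]    1    2    2    3    3    1    2    1    4    4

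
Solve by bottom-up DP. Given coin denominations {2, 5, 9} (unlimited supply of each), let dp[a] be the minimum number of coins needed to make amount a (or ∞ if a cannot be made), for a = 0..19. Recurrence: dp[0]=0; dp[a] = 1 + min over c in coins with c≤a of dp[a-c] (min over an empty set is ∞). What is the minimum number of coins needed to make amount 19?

 a  0  1  2  3  4  5  6  7  8  9 10 11 12 13 14 15 16 17 18 19
dp  0  -  1  -  2  1  3  2  4  1  2  2  3  3  2  3  3  4  2  3
(- denotes ∞ / unreachable)

3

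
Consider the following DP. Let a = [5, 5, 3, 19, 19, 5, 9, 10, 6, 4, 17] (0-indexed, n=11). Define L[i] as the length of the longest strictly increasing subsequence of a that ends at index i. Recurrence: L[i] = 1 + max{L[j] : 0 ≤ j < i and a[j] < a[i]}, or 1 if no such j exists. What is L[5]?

   i    0    1    2    3    4    5    6    7    8    9   10
a[i]    5    5    3   19   19    5    9   10    6    4   17
L[i]    1    1    1    2    2    2    3    4    3    2    5

2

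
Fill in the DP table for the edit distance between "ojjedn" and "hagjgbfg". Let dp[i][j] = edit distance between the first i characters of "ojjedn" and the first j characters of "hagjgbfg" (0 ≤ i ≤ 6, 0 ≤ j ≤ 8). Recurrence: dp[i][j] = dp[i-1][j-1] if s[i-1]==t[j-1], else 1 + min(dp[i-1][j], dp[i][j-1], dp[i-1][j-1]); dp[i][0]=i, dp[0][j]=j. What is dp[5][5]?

5

   ''  h  a  g  j  g  b  f  g
''  0  1  2  3  4  5  6  7  8
 o  1  1  2  3  4  5  6  7  8
 j  2  2  2  3  3  4  5  6  7
 j  3  3  3  3  3  4  5  6  7
 e  4  4  4  4  4  4  5  6  7
 d  5  5  5  5  5  5  5  6  7
 n  6  6  6  6  6  6  6  6  7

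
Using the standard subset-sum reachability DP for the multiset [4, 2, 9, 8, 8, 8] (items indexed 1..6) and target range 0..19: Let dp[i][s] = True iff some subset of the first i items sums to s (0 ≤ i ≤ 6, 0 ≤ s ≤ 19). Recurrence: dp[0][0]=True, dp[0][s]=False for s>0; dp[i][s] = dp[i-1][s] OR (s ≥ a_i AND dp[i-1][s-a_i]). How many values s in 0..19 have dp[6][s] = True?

i\s   0   1   2   3   4   5   6   7   8   9  10  11  12  13  14  15  16  17  18  19
  0   T   F   F   F   F   F   F   F   F   F   F   F   F   F   F   F   F   F   F   F
  1   T   F   F   F   T   F   F   F   F   F   F   F   F   F   F   F   F   F   F   F
  2   T   F   T   F   T   F   T   F   F   F   F   F   F   F   F   F   F   F   F   F
  3   T   F   T   F   T   F   T   F   F   T   F   T   F   T   F   T   F   F   F   F
  4   T   F   T   F   T   F   T   F   T   T   T   T   T   T   T   T   F   T   F   T
  5   T   F   T   F   T   F   T   F   T   T   T   T   T   T   T   T   T   T   T   T
  6   T   F   T   F   T   F   T   F   T   T   T   T   T   T   T   T   T   T   T   T

16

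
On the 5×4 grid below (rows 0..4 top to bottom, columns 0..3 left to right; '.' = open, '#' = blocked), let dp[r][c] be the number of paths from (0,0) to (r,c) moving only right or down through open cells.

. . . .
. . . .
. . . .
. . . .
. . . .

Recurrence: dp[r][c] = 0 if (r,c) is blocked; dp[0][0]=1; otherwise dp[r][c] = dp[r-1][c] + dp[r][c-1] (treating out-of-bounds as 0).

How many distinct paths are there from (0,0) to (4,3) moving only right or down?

r\c   0   1   2   3
  0   1   1   1   1
  1   1   2   3   4
  2   1   3   6  10
  3   1   4  10  20
  4   1   5  15  35

35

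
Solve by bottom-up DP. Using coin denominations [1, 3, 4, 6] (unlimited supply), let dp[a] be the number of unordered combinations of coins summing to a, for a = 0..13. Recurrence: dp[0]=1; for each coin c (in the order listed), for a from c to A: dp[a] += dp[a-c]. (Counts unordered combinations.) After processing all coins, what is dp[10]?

11

after  coin     0     1     2     3     4     5     6     7     8     9    10    11    12    13
          1     1     1     1     1     1     1     1     1     1     1     1     1     1     1
          3     1     1     1     2     2     2     3     3     3     4     4     4     5     5
          4     1     1     1     2     3     3     4     5     6     7     8     9    11    12
          6     1     1     1     2     3     3     5     6     7     9    11    12    16    18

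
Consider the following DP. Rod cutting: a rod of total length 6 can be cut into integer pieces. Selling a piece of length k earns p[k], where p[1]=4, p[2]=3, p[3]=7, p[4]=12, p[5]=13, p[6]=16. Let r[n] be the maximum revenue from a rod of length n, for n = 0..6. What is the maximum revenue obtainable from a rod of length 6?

24

   n    0    1    2    3    4    5    6
r[n]    0    4    8   12   16   20   24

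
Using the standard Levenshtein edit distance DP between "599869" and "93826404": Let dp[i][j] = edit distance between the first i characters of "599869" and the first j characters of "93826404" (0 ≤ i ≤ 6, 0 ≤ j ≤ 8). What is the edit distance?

6

   ''  9  3  8  2  6  4  0  4
''  0  1  2  3  4  5  6  7  8
 5  1  1  2  3  4  5  6  7  8
 9  2  1  2  3  4  5  6  7  8
 9  3  2  2  3  4  5  6  7  8
 8  4  3  3  2  3  4  5  6  7
 6  5  4  4  3  3  3  4  5  6
 9  6  5  5  4  4  4  4  5  6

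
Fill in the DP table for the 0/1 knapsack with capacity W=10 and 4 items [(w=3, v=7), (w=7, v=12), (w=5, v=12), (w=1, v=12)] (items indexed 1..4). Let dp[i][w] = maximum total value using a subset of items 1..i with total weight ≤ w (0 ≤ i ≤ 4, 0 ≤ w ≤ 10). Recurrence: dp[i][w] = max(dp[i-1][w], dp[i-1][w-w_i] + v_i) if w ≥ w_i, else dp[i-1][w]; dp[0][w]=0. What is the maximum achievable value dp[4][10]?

31

i\w   0   1   2   3   4   5   6   7   8   9  10
  0   0   0   0   0   0   0   0   0   0   0   0
  1   0   0   0   7   7   7   7   7   7   7   7
  2   0   0   0   7   7   7   7  12  12  12  19
  3   0   0   0   7   7  12  12  12  19  19  19
  4   0  12  12  12  19  19  24  24  24  31  31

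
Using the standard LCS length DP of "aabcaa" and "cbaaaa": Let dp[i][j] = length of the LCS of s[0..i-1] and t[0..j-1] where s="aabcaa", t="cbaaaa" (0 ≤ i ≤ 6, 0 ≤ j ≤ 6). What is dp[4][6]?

2

   ''  c  b  a  a  a  a
''  0  0  0  0  0  0  0
 a  0  0  0  1  1  1  1
 a  0  0  0  1  2  2  2
 b  0  0  1  1  2  2  2
 c  0  1  1  1  2  2  2
 a  0  1  1  2  2  3  3
 a  0  1  1  2  3  3  4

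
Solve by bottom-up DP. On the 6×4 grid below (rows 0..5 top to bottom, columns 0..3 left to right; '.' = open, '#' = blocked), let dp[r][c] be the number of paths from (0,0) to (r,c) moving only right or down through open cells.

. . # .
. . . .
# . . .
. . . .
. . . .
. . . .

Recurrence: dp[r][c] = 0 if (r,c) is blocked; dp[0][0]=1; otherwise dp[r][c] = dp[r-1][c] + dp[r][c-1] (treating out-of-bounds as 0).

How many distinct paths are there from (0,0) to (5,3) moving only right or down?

r\c   0   1   2   3
  0   1   1   0   0
  1   1   2   2   2
  2   0   2   4   6
  3   0   2   6  12
  4   0   2   8  20
  5   0   2  10  30

30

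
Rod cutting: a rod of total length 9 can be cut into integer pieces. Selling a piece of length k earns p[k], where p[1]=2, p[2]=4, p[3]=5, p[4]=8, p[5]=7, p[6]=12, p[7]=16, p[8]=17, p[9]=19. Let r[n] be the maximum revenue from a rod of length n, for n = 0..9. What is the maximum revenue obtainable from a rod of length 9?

   n    0    1    2    3    4    5    6    7    8    9
r[n]    0    2    4    6    8   10   12   16   18   20

20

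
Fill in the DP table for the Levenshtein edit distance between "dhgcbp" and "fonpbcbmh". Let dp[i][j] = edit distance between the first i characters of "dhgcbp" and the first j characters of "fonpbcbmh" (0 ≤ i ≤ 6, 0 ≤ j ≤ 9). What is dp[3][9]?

   ''  f  o  n  p  b  c  b  m  h
''  0  1  2  3  4  5  6  7  8  9
 d  1  1  2  3  4  5  6  7  8  9
 h  2  2  2  3  4  5  6  7  8  8
 g  3  3  3  3  4  5  6  7  8  9
 c  4  4  4  4  4  5  5  6  7  8
 b  5  5  5  5  5  4  5  5  6  7
 p  6  6  6  6  5  5  5  6  6  7

9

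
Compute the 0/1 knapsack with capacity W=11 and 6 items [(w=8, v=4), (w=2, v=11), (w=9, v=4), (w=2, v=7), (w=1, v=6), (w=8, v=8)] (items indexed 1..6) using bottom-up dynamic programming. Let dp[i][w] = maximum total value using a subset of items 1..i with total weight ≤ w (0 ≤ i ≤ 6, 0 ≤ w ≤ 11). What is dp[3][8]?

i\w   0   1   2   3   4   5   6   7   8   9  10  11
  0   0   0   0   0   0   0   0   0   0   0   0   0
  1   0   0   0   0   0   0   0   0   4   4   4   4
  2   0   0  11  11  11  11  11  11  11  11  15  15
  3   0   0  11  11  11  11  11  11  11  11  15  15
  4   0   0  11  11  18  18  18  18  18  18  18  18
  5   0   6  11  17  18  24  24  24  24  24  24  24
  6   0   6  11  17  18  24  24  24  24  24  24  25

11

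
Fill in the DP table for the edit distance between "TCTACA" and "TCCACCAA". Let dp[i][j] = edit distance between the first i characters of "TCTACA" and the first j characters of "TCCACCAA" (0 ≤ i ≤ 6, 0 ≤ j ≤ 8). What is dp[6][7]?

2

   ''  T  C  C  A  C  C  A  A
''  0  1  2  3  4  5  6  7  8
 T  1  0  1  2  3  4  5  6  7
 C  2  1  0  1  2  3  4  5  6
 T  3  2  1  1  2  3  4  5  6
 A  4  3  2  2  1  2  3  4  5
 C  5  4  3  2  2  1  2  3  4
 A  6  5  4  3  2  2  2  2  3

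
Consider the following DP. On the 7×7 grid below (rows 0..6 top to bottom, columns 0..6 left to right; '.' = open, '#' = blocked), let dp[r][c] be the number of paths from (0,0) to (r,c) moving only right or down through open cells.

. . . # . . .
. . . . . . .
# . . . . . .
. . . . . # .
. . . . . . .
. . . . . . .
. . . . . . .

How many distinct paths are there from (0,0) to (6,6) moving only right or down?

r\c   0   1   2   3   4   5   6
  0   1   1   1   0   0   0   0
  1   1   2   3   3   3   3   3
  2   0   2   5   8  11  14  17
  3   0   2   7  15  26   0  17
  4   0   2   9  24  50  50  67
  5   0   2  11  35  85 135 202
  6   0   2  13  48 133 268 470

470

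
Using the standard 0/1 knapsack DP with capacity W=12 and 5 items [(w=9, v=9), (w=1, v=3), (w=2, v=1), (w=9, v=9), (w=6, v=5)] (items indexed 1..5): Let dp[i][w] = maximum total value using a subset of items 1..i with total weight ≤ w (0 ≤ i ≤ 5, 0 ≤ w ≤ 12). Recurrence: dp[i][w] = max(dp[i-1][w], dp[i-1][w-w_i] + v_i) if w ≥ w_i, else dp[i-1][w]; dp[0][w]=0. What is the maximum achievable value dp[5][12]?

13

i\w   0   1   2   3   4   5   6   7   8   9  10  11  12
  0   0   0   0   0   0   0   0   0   0   0   0   0   0
  1   0   0   0   0   0   0   0   0   0   9   9   9   9
  2   0   3   3   3   3   3   3   3   3   9  12  12  12
  3   0   3   3   4   4   4   4   4   4   9  12  12  13
  4   0   3   3   4   4   4   4   4   4   9  12  12  13
  5   0   3   3   4   4   4   5   8   8   9  12  12  13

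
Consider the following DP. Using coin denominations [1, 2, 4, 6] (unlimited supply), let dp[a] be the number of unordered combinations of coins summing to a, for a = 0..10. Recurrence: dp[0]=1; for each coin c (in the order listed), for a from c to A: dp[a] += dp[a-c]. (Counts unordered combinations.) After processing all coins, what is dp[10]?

after  coin     0     1     2     3     4     5     6     7     8     9    10
          1     1     1     1     1     1     1     1     1     1     1     1
          2     1     1     2     2     3     3     4     4     5     5     6
          4     1     1     2     2     4     4     6     6     9     9    12
          6     1     1     2     2     4     4     7     7    11    11    16

16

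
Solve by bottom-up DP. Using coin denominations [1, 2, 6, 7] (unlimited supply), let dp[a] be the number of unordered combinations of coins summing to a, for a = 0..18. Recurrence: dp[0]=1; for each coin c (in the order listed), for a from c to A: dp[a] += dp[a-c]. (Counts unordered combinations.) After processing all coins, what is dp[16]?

after  coin     0     1     2     3     4     5     6     7     8     9    10    11    12    13    14    15    16    17    18
          1     1     1     1     1     1     1     1     1     1     1     1     1     1     1     1     1     1     1     1
          2     1     1     2     2     3     3     4     4     5     5     6     6     7     7     8     8     9     9    10
          6     1     1     2     2     3     3     5     5     7     7     9     9    12    12    15    15    18    18    22
          7     1     1     2     2     3     3     5     6     8     9    11    12    15    17    21    23    27    29    34

27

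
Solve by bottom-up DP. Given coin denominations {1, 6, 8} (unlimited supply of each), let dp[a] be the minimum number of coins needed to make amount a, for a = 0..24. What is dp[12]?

 a  0  1  2  3  4  5  6  7  8  9 10 11 12 13 14 15 16 17 18 19 20 21 22 23 24
dp  0  1  2  3  4  5  1  2  1  2  3  4  2  3  2  3  2  3  3  4  3  4  3  4  3

2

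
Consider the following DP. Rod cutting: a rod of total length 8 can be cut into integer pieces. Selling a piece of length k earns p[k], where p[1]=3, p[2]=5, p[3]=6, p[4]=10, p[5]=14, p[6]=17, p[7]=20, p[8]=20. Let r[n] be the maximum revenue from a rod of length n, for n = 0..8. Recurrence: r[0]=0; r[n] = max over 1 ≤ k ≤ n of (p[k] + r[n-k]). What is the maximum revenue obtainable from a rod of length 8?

24

   n    0    1    2    3    4    5    6    7    8
r[n]    0    3    6    9   12   15   18   21   24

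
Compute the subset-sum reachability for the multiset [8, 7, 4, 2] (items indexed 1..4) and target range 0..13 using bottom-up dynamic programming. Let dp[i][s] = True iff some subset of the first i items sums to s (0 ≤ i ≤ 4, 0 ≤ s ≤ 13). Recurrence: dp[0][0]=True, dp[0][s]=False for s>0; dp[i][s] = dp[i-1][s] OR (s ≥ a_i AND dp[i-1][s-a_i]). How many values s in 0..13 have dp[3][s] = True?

6

i\s   0   1   2   3   4   5   6   7   8   9  10  11  12  13
  0   T   F   F   F   F   F   F   F   F   F   F   F   F   F
  1   T   F   F   F   F   F   F   F   T   F   F   F   F   F
  2   T   F   F   F   F   F   F   T   T   F   F   F   F   F
  3   T   F   F   F   T   F   F   T   T   F   F   T   T   F
  4   T   F   T   F   T   F   T   T   T   T   T   T   T   T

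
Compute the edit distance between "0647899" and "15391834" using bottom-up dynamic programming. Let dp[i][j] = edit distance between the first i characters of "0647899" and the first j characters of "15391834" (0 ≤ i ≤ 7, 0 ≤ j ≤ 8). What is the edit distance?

7

   ''  1  5  3  9  1  8  3  4
''  0  1  2  3  4  5  6  7  8
 0  1  1  2  3  4  5  6  7  8
 6  2  2  2  3  4  5  6  7  8
 4  3  3  3  3  4  5  6  7  7
 7  4  4  4  4  4  5  6  7  8
 8  5  5  5  5  5  5  5  6  7
 9  6  6  6  6  5  6  6  6  7
 9  7  7  7  7  6  6  7  7  7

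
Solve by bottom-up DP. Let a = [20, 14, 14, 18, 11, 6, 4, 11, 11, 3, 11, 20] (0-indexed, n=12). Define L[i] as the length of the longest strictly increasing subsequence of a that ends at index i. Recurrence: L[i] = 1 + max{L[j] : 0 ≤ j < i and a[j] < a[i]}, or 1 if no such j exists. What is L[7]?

   i    0    1    2    3    4    5    6    7    8    9   10   11
a[i]   20   14   14   18   11    6    4   11   11    3   11   20
L[i]    1    1    1    2    1    1    1    2    2    1    2    3

2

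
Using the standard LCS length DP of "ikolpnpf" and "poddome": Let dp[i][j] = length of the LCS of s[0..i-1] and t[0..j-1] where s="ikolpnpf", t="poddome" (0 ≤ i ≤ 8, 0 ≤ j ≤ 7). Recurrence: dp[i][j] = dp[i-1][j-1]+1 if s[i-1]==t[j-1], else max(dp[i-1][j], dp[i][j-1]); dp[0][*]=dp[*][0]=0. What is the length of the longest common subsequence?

1

   ''  p  o  d  d  o  m  e
''  0  0  0  0  0  0  0  0
 i  0  0  0  0  0  0  0  0
 k  0  0  0  0  0  0  0  0
 o  0  0  1  1  1  1  1  1
 l  0  0  1  1  1  1  1  1
 p  0  1  1  1  1  1  1  1
 n  0  1  1  1  1  1  1  1
 p  0  1  1  1  1  1  1  1
 f  0  1  1  1  1  1  1  1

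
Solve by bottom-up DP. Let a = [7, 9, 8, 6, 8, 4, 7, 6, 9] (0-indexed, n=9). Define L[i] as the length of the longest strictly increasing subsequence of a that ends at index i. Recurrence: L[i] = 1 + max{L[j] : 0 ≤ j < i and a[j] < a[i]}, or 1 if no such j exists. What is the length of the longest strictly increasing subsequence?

3

   i    0    1    2    3    4    5    6    7    8
a[i]    7    9    8    6    8    4    7    6    9
L[i]    1    2    2    1    2    1    2    2    3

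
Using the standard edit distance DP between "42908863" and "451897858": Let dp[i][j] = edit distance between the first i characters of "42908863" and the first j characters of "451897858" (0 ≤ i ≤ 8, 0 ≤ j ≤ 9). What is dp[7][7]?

6

   ''  4  5  1  8  9  7  8  5  8
''  0  1  2  3  4  5  6  7  8  9
 4  1  0  1  2  3  4  5  6  7  8
 2  2  1  1  2  3  4  5  6  7  8
 9  3  2  2  2  3  3  4  5  6  7
 0  4  3  3  3  3  4  4  5  6  7
 8  5  4  4  4  3  4  5  4  5  6
 8  6  5  5  5  4  4  5  5  5  5
 6  7  6  6  6  5  5  5  6  6  6
 3  8  7  7  7  6  6  6  6  7  7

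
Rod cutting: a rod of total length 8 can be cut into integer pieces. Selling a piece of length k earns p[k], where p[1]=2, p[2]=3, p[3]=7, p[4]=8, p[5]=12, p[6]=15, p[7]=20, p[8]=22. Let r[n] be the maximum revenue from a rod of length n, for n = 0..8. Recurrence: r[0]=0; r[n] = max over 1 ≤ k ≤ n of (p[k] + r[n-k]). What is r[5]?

   n    0    1    2    3    4    5    6    7    8
r[n]    0    2    4    7    9   12   15   20   22

12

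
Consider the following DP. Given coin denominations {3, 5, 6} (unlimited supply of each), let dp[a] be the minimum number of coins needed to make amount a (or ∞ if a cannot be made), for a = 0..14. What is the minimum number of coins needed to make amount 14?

3

 a  0  1  2  3  4  5  6  7  8  9 10 11 12 13 14
dp  0  -  -  1  -  1  1  -  2  2  2  2  2  3  3
(- denotes ∞ / unreachable)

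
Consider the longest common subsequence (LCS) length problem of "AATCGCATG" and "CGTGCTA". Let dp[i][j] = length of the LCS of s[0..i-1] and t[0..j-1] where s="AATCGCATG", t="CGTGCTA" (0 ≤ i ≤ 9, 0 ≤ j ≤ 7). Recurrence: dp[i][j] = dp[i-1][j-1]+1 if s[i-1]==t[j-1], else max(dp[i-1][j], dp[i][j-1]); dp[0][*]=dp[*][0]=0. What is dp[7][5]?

   ''  C  G  T  G  C  T  A
''  0  0  0  0  0  0  0  0
 A  0  0  0  0  0  0  0  1
 A  0  0  0  0  0  0  0  1
 T  0  0  0  1  1  1  1  1
 C  0  1  1  1  1  2  2  2
 G  0  1  2  2  2  2  2  2
 C  0  1  2  2  2  3  3  3
 A  0  1  2  2  2  3  3  4
 T  0  1  2  3  3  3  4  4
 G  0  1  2  3  4  4  4  4

3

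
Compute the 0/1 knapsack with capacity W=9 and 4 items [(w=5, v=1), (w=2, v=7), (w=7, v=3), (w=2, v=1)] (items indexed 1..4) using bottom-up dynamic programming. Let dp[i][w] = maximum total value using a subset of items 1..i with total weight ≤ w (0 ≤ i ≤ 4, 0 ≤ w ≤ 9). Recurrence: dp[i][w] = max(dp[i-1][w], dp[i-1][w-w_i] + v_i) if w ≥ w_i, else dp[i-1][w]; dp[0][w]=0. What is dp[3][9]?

i\w   0   1   2   3   4   5   6   7   8   9
  0   0   0   0   0   0   0   0   0   0   0
  1   0   0   0   0   0   1   1   1   1   1
  2   0   0   7   7   7   7   7   8   8   8
  3   0   0   7   7   7   7   7   8   8  10
  4   0   0   7   7   8   8   8   8   8  10

10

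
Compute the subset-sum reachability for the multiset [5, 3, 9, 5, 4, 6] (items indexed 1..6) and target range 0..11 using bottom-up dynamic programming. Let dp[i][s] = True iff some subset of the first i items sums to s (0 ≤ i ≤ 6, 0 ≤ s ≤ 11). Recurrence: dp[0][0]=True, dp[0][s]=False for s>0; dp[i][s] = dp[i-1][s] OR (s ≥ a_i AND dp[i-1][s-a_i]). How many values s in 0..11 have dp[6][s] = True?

10

i\s   0   1   2   3   4   5   6   7   8   9  10  11
  0   T   F   F   F   F   F   F   F   F   F   F   F
  1   T   F   F   F   F   T   F   F   F   F   F   F
  2   T   F   F   T   F   T   F   F   T   F   F   F
  3   T   F   F   T   F   T   F   F   T   T   F   F
  4   T   F   F   T   F   T   F   F   T   T   T   F
  5   T   F   F   T   T   T   F   T   T   T   T   F
  6   T   F   F   T   T   T   T   T   T   T   T   T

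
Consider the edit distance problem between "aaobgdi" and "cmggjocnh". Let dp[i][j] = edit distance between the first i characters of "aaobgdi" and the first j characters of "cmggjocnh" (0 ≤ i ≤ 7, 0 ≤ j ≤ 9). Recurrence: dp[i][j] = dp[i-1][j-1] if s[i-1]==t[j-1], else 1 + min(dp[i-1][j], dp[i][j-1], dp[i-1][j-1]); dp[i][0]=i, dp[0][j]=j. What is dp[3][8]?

   ''  c  m  g  g  j  o  c  n  h
''  0  1  2  3  4  5  6  7  8  9
 a  1  1  2  3  4  5  6  7  8  9
 a  2  2  2  3  4  5  6  7  8  9
 o  3  3  3  3  4  5  5  6  7  8
 b  4  4  4  4  4  5  6  6  7  8
 g  5  5  5  4  4  5  6  7  7  8
 d  6  6  6  5  5  5  6  7  8  8
 i  7  7  7  6  6  6  6  7  8  9

7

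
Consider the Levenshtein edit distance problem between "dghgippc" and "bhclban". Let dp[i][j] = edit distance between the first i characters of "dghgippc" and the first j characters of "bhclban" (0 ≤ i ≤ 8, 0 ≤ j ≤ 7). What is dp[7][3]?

   ''  b  h  c  l  b  a  n
''  0  1  2  3  4  5  6  7
 d  1  1  2  3  4  5  6  7
 g  2  2  2  3  4  5  6  7
 h  3  3  2  3  4  5  6  7
 g  4  4  3  3  4  5  6  7
 i  5  5  4  4  4  5  6  7
 p  6  6  5  5  5  5  6  7
 p  7  7  6  6  6  6  6  7
 c  8  8  7  6  7  7  7  7

6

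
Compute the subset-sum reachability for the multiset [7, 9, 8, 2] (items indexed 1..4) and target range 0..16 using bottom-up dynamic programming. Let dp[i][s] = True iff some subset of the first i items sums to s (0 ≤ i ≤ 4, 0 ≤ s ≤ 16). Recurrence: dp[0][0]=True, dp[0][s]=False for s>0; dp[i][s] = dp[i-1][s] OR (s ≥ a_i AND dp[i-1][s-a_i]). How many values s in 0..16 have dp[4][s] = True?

i\s   0   1   2   3   4   5   6   7   8   9  10  11  12  13  14  15  16
  0   T   F   F   F   F   F   F   F   F   F   F   F   F   F   F   F   F
  1   T   F   F   F   F   F   F   T   F   F   F   F   F   F   F   F   F
  2   T   F   F   F   F   F   F   T   F   T   F   F   F   F   F   F   T
  3   T   F   F   F   F   F   F   T   T   T   F   F   F   F   F   T   T
  4   T   F   T   F   F   F   F   T   T   T   T   T   F   F   F   T   T

9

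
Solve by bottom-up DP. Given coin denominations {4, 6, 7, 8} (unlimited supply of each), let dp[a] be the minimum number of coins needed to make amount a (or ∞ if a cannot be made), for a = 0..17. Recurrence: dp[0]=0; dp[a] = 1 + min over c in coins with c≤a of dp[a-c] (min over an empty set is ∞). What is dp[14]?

2

 a  0  1  2  3  4  5  6  7  8  9 10 11 12 13 14 15 16 17
dp  0  -  -  -  1  -  1  1  1  -  2  2  2  2  2  2  2  3
(- denotes ∞ / unreachable)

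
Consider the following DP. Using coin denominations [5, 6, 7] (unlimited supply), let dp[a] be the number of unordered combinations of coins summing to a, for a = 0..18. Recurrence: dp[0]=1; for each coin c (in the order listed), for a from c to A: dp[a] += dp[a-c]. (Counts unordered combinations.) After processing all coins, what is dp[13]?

after  coin     0     1     2     3     4     5     6     7     8     9    10    11    12    13    14    15    16    17    18
          5     1     0     0     0     0     1     0     0     0     0     1     0     0     0     0     1     0     0     0
          6     1     0     0     0     0     1     1     0     0     0     1     1     1     0     0     1     1     1     1
          7     1     0     0     0     0     1     1     1     0     0     1     1     2     1     1     1     1     2     2

1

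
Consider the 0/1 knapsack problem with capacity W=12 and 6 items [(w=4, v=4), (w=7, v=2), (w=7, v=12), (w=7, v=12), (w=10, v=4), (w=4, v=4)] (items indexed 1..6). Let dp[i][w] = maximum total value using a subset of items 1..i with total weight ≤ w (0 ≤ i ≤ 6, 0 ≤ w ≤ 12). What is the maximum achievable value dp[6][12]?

i\w   0   1   2   3   4   5   6   7   8   9  10  11  12
  0   0   0   0   0   0   0   0   0   0   0   0   0   0
  1   0   0   0   0   4   4   4   4   4   4   4   4   4
  2   0   0   0   0   4   4   4   4   4   4   4   6   6
  3   0   0   0   0   4   4   4  12  12  12  12  16  16
  4   0   0   0   0   4   4   4  12  12  12  12  16  16
  5   0   0   0   0   4   4   4  12  12  12  12  16  16
  6   0   0   0   0   4   4   4  12  12  12  12  16  16

16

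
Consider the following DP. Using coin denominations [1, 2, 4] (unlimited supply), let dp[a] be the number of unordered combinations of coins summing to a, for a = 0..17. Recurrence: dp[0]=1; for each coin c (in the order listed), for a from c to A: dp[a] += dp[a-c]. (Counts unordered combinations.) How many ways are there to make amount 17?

after  coin     0     1     2     3     4     5     6     7     8     9    10    11    12    13    14    15    16    17
          1     1     1     1     1     1     1     1     1     1     1     1     1     1     1     1     1     1     1
          2     1     1     2     2     3     3     4     4     5     5     6     6     7     7     8     8     9     9
          4     1     1     2     2     4     4     6     6     9     9    12    12    16    16    20    20    25    25

25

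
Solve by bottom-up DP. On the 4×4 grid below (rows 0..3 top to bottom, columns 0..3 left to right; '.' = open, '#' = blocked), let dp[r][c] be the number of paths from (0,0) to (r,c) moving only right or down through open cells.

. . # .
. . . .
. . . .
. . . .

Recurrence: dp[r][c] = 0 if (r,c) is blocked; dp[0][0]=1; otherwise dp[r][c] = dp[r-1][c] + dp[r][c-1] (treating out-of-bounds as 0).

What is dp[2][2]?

5

r\c   0   1   2   3
  0   1   1   0   0
  1   1   2   2   2
  2   1   3   5   7
  3   1   4   9  16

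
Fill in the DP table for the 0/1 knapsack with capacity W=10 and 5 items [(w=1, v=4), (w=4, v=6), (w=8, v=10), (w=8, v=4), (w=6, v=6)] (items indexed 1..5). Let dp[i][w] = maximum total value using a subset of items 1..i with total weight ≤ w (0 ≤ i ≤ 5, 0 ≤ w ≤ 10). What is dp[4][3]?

4

i\w   0   1   2   3   4   5   6   7   8   9  10
  0   0   0   0   0   0   0   0   0   0   0   0
  1   0   4   4   4   4   4   4   4   4   4   4
  2   0   4   4   4   6  10  10  10  10  10  10
  3   0   4   4   4   6  10  10  10  10  14  14
  4   0   4   4   4   6  10  10  10  10  14  14
  5   0   4   4   4   6  10  10  10  10  14  14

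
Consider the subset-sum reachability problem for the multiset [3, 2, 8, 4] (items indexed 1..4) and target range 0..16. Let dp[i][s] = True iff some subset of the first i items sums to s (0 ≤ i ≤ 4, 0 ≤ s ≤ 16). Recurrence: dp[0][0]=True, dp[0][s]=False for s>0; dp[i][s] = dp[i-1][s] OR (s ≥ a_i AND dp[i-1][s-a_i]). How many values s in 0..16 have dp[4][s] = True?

15

i\s   0   1   2   3   4   5   6   7   8   9  10  11  12  13  14  15  16
  0   T   F   F   F   F   F   F   F   F   F   F   F   F   F   F   F   F
  1   T   F   F   T   F   F   F   F   F   F   F   F   F   F   F   F   F
  2   T   F   T   T   F   T   F   F   F   F   F   F   F   F   F   F   F
  3   T   F   T   T   F   T   F   F   T   F   T   T   F   T   F   F   F
  4   T   F   T   T   T   T   T   T   T   T   T   T   T   T   T   T   F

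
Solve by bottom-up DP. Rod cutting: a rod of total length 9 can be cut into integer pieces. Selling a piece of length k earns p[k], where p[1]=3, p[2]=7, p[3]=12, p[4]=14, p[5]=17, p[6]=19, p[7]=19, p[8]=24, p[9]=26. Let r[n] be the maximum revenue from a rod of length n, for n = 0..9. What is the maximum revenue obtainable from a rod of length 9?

36

   n    0    1    2    3    4    5    6    7    8    9
r[n]    0    3    7   12   15   19   24   27   31   36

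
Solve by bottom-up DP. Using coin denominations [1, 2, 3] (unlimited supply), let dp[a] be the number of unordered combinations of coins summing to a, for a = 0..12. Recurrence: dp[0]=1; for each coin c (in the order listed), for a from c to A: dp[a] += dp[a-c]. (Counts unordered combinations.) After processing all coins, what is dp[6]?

after  coin     0     1     2     3     4     5     6     7     8     9    10    11    12
          1     1     1     1     1     1     1     1     1     1     1     1     1     1
          2     1     1     2     2     3     3     4     4     5     5     6     6     7
          3     1     1     2     3     4     5     7     8    10    12    14    16    19

7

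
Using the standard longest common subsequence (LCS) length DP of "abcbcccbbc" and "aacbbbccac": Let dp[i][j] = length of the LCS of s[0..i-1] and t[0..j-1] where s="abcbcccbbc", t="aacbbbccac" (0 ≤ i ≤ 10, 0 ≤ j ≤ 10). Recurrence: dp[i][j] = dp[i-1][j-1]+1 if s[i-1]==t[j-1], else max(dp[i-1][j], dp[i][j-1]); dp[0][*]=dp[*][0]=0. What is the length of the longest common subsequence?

6

   ''  a  a  c  b  b  b  c  c  a  c
''  0  0  0  0  0  0  0  0  0  0  0
 a  0  1  1  1  1  1  1  1  1  1  1
 b  0  1  1  1  2  2  2  2  2  2  2
 c  0  1  1  2  2  2  2  3  3  3  3
 b  0  1  1  2  3  3  3  3  3  3  3
 c  0  1  1  2  3  3  3  4  4  4  4
 c  0  1  1  2  3  3  3  4  5  5  5
 c  0  1  1  2  3  3  3  4  5  5  6
 b  0  1  1  2  3  4  4  4  5  5  6
 b  0  1  1  2  3  4  5  5  5  5  6
 c  0  1  1  2  3  4  5  6  6  6  6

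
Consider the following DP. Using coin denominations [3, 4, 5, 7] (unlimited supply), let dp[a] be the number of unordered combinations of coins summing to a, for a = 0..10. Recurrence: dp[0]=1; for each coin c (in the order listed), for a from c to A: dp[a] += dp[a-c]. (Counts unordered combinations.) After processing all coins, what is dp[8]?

after  coin     0     1     2     3     4     5     6     7     8     9    10
          3     1     0     0     1     0     0     1     0     0     1     0
          4     1     0     0     1     1     0     1     1     1     1     1
          5     1     0     0     1     1     1     1     1     2     2     2
          7     1     0     0     1     1     1     1     2     2     2     3

2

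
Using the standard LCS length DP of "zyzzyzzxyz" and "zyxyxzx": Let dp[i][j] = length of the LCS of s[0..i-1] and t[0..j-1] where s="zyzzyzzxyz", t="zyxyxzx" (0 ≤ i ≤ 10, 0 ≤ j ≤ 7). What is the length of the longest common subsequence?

   ''  z  y  x  y  x  z  x
''  0  0  0  0  0  0  0  0
 z  0  1  1  1  1  1  1  1
 y  0  1  2  2  2  2  2  2
 z  0  1  2  2  2  2  3  3
 z  0  1  2  2  2  2  3  3
 y  0  1  2  2  3  3  3  3
 z  0  1  2  2  3  3  4  4
 z  0  1  2  2  3  3  4  4
 x  0  1  2  3  3  4  4  5
 y  0  1  2  3  4  4  4  5
 z  0  1  2  3  4  4  5  5

5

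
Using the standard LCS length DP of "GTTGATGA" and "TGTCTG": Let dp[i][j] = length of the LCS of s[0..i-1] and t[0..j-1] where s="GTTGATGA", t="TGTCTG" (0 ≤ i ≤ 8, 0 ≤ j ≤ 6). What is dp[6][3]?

3

   ''  T  G  T  C  T  G
''  0  0  0  0  0  0  0
 G  0  0  1  1  1  1  1
 T  0  1  1  2  2  2  2
 T  0  1  1  2  2  3  3
 G  0  1  2  2  2  3  4
 A  0  1  2  2  2  3  4
 T  0  1  2  3  3  3  4
 G  0  1  2  3  3  3  4
 A  0  1  2  3  3  3  4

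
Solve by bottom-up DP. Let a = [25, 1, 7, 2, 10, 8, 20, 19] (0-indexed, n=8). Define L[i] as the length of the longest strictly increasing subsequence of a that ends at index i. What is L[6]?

4

   i    0    1    2    3    4    5    6    7
a[i]   25    1    7    2   10    8   20   19
L[i]    1    1    2    2    3    3    4    4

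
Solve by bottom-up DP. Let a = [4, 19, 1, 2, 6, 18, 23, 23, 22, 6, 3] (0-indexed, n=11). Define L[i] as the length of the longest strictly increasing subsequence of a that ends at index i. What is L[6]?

   i    0    1    2    3    4    5    6    7    8    9   10
a[i]    4   19    1    2    6   18   23   23   22    6    3
L[i]    1    2    1    2    3    4    5    5    5    3    3

5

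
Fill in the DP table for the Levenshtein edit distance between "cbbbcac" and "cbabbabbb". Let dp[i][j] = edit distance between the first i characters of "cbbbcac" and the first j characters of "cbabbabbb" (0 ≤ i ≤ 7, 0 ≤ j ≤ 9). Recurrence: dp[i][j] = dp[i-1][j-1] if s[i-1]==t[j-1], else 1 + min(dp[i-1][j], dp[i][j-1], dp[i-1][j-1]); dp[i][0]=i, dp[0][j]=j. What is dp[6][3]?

   ''  c  b  a  b  b  a  b  b  b
''  0  1  2  3  4  5  6  7  8  9
 c  1  0  1  2  3  4  5  6  7  8
 b  2  1  0  1  2  3  4  5  6  7
 b  3  2  1  1  1  2  3  4  5  6
 b  4  3  2  2  1  1  2  3  4  5
 c  5  4  3  3  2  2  2  3  4  5
 a  6  5  4  3  3  3  2  3  4  5
 c  7  6  5  4  4  4  3  3  4  5

3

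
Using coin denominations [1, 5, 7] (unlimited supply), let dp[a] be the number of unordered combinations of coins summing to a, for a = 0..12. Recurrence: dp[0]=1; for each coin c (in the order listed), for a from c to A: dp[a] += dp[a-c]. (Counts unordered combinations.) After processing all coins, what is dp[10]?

after  coin     0     1     2     3     4     5     6     7     8     9    10    11    12
          1     1     1     1     1     1     1     1     1     1     1     1     1     1
          5     1     1     1     1     1     2     2     2     2     2     3     3     3
          7     1     1     1     1     1     2     2     3     3     3     4     4     5

4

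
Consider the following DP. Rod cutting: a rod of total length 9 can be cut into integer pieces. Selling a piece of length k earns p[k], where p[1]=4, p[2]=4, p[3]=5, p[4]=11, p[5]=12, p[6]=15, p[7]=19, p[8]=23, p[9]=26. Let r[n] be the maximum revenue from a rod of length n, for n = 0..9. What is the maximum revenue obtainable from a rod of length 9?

36

   n    0    1    2    3    4    5    6    7    8    9
r[n]    0    4    8   12   16   20   24   28   32   36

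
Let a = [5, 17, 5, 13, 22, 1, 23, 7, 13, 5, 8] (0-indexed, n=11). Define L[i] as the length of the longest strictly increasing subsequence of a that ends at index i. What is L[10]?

3

   i    0    1    2    3    4    5    6    7    8    9   10
a[i]    5   17    5   13   22    1   23    7   13    5    8
L[i]    1    2    1    2    3    1    4    2    3    2    3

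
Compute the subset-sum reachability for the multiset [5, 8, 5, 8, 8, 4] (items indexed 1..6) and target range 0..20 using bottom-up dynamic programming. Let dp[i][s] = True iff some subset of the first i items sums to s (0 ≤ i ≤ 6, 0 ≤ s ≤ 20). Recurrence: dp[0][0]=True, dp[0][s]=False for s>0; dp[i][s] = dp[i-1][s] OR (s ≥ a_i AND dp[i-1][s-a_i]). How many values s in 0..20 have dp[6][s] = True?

i\s   0   1   2   3   4   5   6   7   8   9  10  11  12  13  14  15  16  17  18  19  20
  0   T   F   F   F   F   F   F   F   F   F   F   F   F   F   F   F   F   F   F   F   F
  1   T   F   F   F   F   T   F   F   F   F   F   F   F   F   F   F   F   F   F   F   F
  2   T   F   F   F   F   T   F   F   T   F   F   F   F   T   F   F   F   F   F   F   F
  3   T   F   F   F   F   T   F   F   T   F   T   F   F   T   F   F   F   F   T   F   F
  4   T   F   F   F   F   T   F   F   T   F   T   F   F   T   F   F   T   F   T   F   F
  5   T   F   F   F   F   T   F   F   T   F   T   F   F   T   F   F   T   F   T   F   F
  6   T   F   F   F   T   T   F   F   T   T   T   F   T   T   T   F   T   T   T   F   T

13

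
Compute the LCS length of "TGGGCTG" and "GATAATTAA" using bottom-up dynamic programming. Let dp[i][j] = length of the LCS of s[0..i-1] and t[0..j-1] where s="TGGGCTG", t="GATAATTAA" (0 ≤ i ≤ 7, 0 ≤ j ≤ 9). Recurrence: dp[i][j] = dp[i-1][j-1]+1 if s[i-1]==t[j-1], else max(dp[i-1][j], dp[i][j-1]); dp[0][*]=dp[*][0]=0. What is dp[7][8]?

   ''  G  A  T  A  A  T  T  A  A
''  0  0  0  0  0  0  0  0  0  0
 T  0  0  0  1  1  1  1  1  1  1
 G  0  1  1  1  1  1  1  1  1  1
 G  0  1  1  1  1  1  1  1  1  1
 G  0  1  1  1  1  1  1  1  1  1
 C  0  1  1  1  1  1  1  1  1  1
 T  0  1  1  2  2  2  2  2  2  2
 G  0  1  1  2  2  2  2  2  2  2

2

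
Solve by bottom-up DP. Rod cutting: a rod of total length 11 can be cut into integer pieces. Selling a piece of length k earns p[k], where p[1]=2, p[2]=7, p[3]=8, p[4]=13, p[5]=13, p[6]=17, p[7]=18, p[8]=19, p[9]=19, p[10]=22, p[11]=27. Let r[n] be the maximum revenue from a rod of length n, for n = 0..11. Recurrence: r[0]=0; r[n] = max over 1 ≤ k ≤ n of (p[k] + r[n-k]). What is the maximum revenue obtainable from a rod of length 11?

37

   n    0    1    2    3    4    5    6    7    8    9   10   11
r[n]    0    2    7    9   14   16   21   23   28   30   35   37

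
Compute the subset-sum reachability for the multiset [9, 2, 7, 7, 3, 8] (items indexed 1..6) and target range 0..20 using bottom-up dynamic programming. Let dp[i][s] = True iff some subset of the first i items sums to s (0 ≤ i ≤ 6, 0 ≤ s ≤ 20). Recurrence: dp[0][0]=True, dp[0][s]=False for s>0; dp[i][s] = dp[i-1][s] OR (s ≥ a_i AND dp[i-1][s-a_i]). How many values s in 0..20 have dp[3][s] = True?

i\s   0   1   2   3   4   5   6   7   8   9  10  11  12  13  14  15  16  17  18  19  20
  0   T   F   F   F   F   F   F   F   F   F   F   F   F   F   F   F   F   F   F   F   F
  1   T   F   F   F   F   F   F   F   F   T   F   F   F   F   F   F   F   F   F   F   F
  2   T   F   T   F   F   F   F   F   F   T   F   T   F   F   F   F   F   F   F   F   F
  3   T   F   T   F   F   F   F   T   F   T   F   T   F   F   F   F   T   F   T   F   F
  4   T   F   T   F   F   F   F   T   F   T   F   T   F   F   T   F   T   F   T   F   F
  5   T   F   T   T   F   T   F   T   F   T   T   T   T   F   T   F   T   T   T   T   F
  6   T   F   T   T   F   T   F   T   T   T   T   T   T   T   T   T   T   T   T   T   T

7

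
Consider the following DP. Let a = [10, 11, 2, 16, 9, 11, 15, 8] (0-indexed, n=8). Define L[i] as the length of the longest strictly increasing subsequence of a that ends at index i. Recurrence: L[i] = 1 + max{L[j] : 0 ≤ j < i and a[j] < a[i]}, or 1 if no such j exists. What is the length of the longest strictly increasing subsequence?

4

   i    0    1    2    3    4    5    6    7
a[i]   10   11    2   16    9   11   15    8
L[i]    1    2    1    3    2    3    4    2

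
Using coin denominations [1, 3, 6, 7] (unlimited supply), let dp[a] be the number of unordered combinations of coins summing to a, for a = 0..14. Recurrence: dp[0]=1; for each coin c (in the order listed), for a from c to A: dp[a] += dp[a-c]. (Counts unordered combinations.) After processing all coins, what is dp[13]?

after  coin     0     1     2     3     4     5     6     7     8     9    10    11    12    13    14
          1     1     1     1     1     1     1     1     1     1     1     1     1     1     1     1
          3     1     1     1     2     2     2     3     3     3     4     4     4     5     5     5
          6     1     1     1     2     2     2     4     4     4     6     6     6     9     9     9
          7     1     1     1     2     2     2     4     5     5     7     8     8    11    13    14

13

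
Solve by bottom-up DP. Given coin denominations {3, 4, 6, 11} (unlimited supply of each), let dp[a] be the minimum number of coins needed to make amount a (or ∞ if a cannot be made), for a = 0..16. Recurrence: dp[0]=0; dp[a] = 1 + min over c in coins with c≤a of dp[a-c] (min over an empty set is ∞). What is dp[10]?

2

 a  0  1  2  3  4  5  6  7  8  9 10 11 12 13 14 15 16
dp  0  -  -  1  1  -  1  2  2  2  2  1  2  3  2  2  3
(- denotes ∞ / unreachable)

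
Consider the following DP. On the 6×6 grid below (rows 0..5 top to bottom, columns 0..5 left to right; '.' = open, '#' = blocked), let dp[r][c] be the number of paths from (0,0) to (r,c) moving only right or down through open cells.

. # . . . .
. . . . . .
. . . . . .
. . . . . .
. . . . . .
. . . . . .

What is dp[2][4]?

r\c   0   1   2   3   4   5
  0   1   0   0   0   0   0
  1   1   1   1   1   1   1
  2   1   2   3   4   5   6
  3   1   3   6  10  15  21
  4   1   4  10  20  35  56
  5   1   5  15  35  70 126

5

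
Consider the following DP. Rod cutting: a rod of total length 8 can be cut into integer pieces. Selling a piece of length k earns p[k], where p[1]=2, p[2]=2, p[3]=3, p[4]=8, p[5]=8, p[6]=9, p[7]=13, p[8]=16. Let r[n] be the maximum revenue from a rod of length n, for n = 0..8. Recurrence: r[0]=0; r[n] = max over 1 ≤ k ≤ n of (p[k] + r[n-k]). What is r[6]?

12

   n    0    1    2    3    4    5    6    7    8
r[n]    0    2    4    6    8   10   12   14   16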